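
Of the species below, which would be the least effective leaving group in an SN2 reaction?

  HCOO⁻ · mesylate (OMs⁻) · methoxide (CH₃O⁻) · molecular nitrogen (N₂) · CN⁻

Rank by basicity of the departing species: weakest base leaves most easily.
molecular nitrogen (N₂): no meaningful conjugate acid; N₂ departs as an exceptionally stable neutral molecule
mesylate (OMs⁻): pKₐ(CH₃SO₃H (MsOH)) ≈ -1.9
HCOO⁻: pKₐ(HCOOH) ≈ 3.8
CN⁻: pKₐ(HCN) ≈ 9.2
methoxide (CH₃O⁻): pKₐ(CH₃OH) ≈ 15.5

methoxide (CH₃O⁻)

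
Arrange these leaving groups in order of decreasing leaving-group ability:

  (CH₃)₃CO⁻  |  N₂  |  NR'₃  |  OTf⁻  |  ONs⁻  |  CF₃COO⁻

The more stable X⁻ (or X) is on its own — i.e. the weaker a base it is — the better a leaving group it makes.
N₂: no meaningful conjugate acid; N₂ departs as an exceptionally stable neutral molecule
OTf⁻: pKₐ(CF₃SO₃H (triflic acid)) ≈ -14 — charge spread over three oxygens and a CF₃ group; the premier leaving group in synthesis
ONs⁻: pKₐ(p-O₂NC₆H₄SO₃H) ≈ -3.5 — p-nitro group further stabilises the sulfonate
CF₃COO⁻: pKₐ(CF₃COOH) ≈ 0.2 — strongly electron-withdrawing CF₃ stabilises the carboxylate
NR'₃: pKₐ(R'₃NH⁺) ≈ 10.7
(CH₃)₃CO⁻: pKₐ(t-BuOH) ≈ 18 — bulky, strongly basic alkoxide

N₂ > OTf⁻ > ONs⁻ > CF₃COO⁻ > NR'₃ > (CH₃)₃CO⁻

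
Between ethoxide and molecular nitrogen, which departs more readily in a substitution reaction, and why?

molecular nitrogen is the better leaving group.
N₂ is the ultimate leaving group — it departs as an exceptionally stable neutral molecule, whereas ethoxide (pKₐ(CH₃CH₂OH) ≈ 16) is far more basic.

molecular nitrogen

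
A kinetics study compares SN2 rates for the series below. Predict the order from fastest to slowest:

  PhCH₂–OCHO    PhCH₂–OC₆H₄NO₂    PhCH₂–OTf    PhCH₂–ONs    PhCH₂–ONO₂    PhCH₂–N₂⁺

PhCH₂–N₂⁺ > PhCH₂–OTf > PhCH₂–ONs > PhCH₂–ONO₂ > PhCH₂–OCHO > PhCH₂–OC₆H₄NO₂

Identical carbon frameworks mean the comparison reduces to leaving-group quality.
A good leaving group is a weak base: the lower the pKₐ of its conjugate acid, the more readily it departs.
PhCH₂–N₂⁺ loses N₂: no meaningful conjugate acid; N₂ departs as an exceptionally stable neutral molecule
PhCH₂–OTf loses OTf⁻: pKₐ(CF₃SO₃H (triflic acid)) ≈ -14
PhCH₂–ONs loses ONs⁻: pKₐ(p-O₂NC₆H₄SO₃H) ≈ -3.5
PhCH₂–ONO₂ loses NO₃⁻: pKₐ(HNO₃) ≈ -1.3
PhCH₂–OCHO loses HCOO⁻: pKₐ(HCOOH) ≈ 3.8
PhCH₂–OC₆H₄NO₂ loses p-O₂N–C₆H₄–O⁻: pKₐ(p-nitrophenol) ≈ 7.2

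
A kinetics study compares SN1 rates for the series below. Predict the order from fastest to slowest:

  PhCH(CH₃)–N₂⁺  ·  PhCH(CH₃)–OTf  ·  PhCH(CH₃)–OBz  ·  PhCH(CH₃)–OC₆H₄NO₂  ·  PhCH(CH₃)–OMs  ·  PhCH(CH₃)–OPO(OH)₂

PhCH(CH₃)–N₂⁺ > PhCH(CH₃)–OTf > PhCH(CH₃)–OMs > PhCH(CH₃)–OPO(OH)₂ > PhCH(CH₃)–OBz > PhCH(CH₃)–OC₆H₄NO₂

The skeletons are identical, so relative rate is governed entirely by leaving-group ability.
Leaving-group ability tracks the stability of the departed species; conjugate-acid pKₐ is the usual yardstick (lower pKₐ → better LG).
PhCH(CH₃)–N₂⁺ loses N₂: no meaningful conjugate acid; N₂ departs as an exceptionally stable neutral molecule
PhCH(CH₃)–OTf loses OTf⁻: pKₐ(CF₃SO₃H (triflic acid)) ≈ -14
PhCH(CH₃)–OMs loses OMs⁻: pKₐ(CH₃SO₃H (MsOH)) ≈ -1.9
PhCH(CH₃)–OPO(OH)₂ loses H₂PO₄⁻: pKₐ(H₃PO₄) ≈ 2.1
PhCH(CH₃)–OBz loses PhCOO⁻: pKₐ(C₆H₅COOH) ≈ 4.2
PhCH(CH₃)–OC₆H₄NO₂ loses p-O₂N–C₆H₄–O⁻: pKₐ(p-nitrophenol) ≈ 7.2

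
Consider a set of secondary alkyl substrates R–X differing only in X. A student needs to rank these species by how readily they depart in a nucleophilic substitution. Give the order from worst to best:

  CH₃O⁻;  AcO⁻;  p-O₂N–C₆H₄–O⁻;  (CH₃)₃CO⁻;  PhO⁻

(CH₃)₃CO⁻ < CH₃O⁻ < PhO⁻ < p-O₂N–C₆H₄–O⁻ < AcO⁻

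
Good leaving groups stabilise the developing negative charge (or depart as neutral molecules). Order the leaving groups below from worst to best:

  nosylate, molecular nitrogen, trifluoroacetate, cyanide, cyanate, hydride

molecular nitrogen: no meaningful conjugate acid; N₂ departs as an exceptionally stable neutral molecule
nosylate: pKₐ(p-O₂NC₆H₄SO₃H) ≈ -3.5
trifluoroacetate: pKₐ(CF₃COOH) ≈ 0.2 — strongly electron-withdrawing CF₃ stabilises the carboxylate
cyanate: pKₐ(HOCN) ≈ 3.5 — resonance between N and O
cyanide: pKₐ(HCN) ≈ 9.2 — sp carbon stabilises the charge somewhat, but still a poor LG
hydride: pKₐ(H₂) ≈ 36 — extremely strong base; leaves only in special hydride-transfer contexts
The question asks for worst first, so the sequence is read in increasing leaving-group ability.

hydride < cyanide < cyanate < trifluoroacetate < nosylate < molecular nitrogen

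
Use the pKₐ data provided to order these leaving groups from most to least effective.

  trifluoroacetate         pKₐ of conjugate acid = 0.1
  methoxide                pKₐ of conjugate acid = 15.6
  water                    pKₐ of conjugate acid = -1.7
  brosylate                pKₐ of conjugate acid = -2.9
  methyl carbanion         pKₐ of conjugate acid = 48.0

brosylate > water > trifluoroacetate > methoxide > methyl carbanion

Lower conjugate-acid pKₐ ⇒ weaker base ⇒ better leaving group.
Sorting by the given values: brosylate (-2.9), water (-1.7), trifluoroacetate (0.1), methoxide (15.6), methyl carbanion (48.0).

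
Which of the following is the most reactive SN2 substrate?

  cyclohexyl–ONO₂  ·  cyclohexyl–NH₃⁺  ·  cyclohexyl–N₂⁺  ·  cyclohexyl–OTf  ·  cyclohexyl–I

With the same alkyl group throughout, only the leaving group differentiates the rates.
Leaving-group ability tracks the stability of the departed species; conjugate-acid pKₐ is the usual yardstick (lower pKₐ → better LG).
cyclohexyl–N₂⁺ loses N₂: no meaningful conjugate acid; N₂ departs as an exceptionally stable neutral molecule
cyclohexyl–OTf loses OTf⁻: pKₐ(CF₃SO₃H (triflic acid)) ≈ -14
cyclohexyl–I loses I⁻: pKₐ(HI) ≈ -10
cyclohexyl–ONO₂ loses NO₃⁻: pKₐ(HNO₃) ≈ -1.3
cyclohexyl–NH₃⁺ loses NH₃: pKₐ(NH₄⁺) ≈ 9.2

cyclohexyl–N₂⁺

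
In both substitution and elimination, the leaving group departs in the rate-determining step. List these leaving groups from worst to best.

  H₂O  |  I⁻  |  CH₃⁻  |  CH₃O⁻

I⁻: pKₐ(HI) ≈ -10
H₂O: pKₐ(H₃O⁺) ≈ -1.7 — neutral; leaves from a protonated alcohol (R–OH₂⁺)
CH₃O⁻: pKₐ(CH₃OH) ≈ 15.5
CH₃⁻: pKₐ(CH₄) ≈ 48
Listed from poorest to best leaving group as asked.

CH₃⁻ < CH₃O⁻ < H₂O < I⁻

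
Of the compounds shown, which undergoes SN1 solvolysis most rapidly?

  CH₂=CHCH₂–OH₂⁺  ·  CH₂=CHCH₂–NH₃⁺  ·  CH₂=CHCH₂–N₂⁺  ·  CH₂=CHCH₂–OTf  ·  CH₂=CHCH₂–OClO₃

CH₂=CHCH₂–N₂⁺

Identical carbon frameworks mean the comparison reduces to leaving-group quality.
A good leaving group is a weak base: the lower the pKₐ of its conjugate acid, the more readily it departs.
CH₂=CHCH₂–N₂⁺ loses N₂: no meaningful conjugate acid; N₂ departs as an exceptionally stable neutral molecule
CH₂=CHCH₂–OTf loses OTf⁻: pKₐ(CF₃SO₃H (triflic acid)) ≈ -14
CH₂=CHCH₂–OClO₃ loses ClO₄⁻: pKₐ(HClO₄) ≈ -10
CH₂=CHCH₂–OH₂⁺ loses H₂O: pKₐ(H₃O⁺) ≈ -1.7
CH₂=CHCH₂–NH₃⁺ loses NH₃: pKₐ(NH₄⁺) ≈ 9.2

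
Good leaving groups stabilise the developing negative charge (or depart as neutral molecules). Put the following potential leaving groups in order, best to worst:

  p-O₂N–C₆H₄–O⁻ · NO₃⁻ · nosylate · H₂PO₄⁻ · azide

nosylate > NO₃⁻ > H₂PO₄⁻ > azide > p-O₂N–C₆H₄–O⁻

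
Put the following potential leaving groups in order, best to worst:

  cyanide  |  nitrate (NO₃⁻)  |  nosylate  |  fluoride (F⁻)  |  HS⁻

nosylate: pKₐ(p-O₂NC₆H₄SO₃H) ≈ -3.5
nitrate (NO₃⁻): pKₐ(HNO₃) ≈ -1.3
fluoride (F⁻): pKₐ(HF) ≈ 3.2
HS⁻: pKₐ(H₂S) ≈ 7
cyanide: pKₐ(HCN) ≈ 9.2

nosylate > nitrate (NO₃⁻) > fluoride (F⁻) > HS⁻ > cyanide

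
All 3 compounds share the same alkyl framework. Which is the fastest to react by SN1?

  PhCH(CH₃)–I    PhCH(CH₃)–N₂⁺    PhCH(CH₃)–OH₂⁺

Identical carbon frameworks mean the comparison reduces to leaving-group quality.
Rank by basicity of the departing species: weakest base leaves most easily.
PhCH(CH₃)–N₂⁺ loses N₂: no meaningful conjugate acid; N₂ departs as an exceptionally stable neutral molecule
PhCH(CH₃)–I loses I⁻: pKₐ(HI) ≈ -10
PhCH(CH₃)–OH₂⁺ loses H₂O: pKₐ(H₃O⁺) ≈ -1.7

PhCH(CH₃)–N₂⁺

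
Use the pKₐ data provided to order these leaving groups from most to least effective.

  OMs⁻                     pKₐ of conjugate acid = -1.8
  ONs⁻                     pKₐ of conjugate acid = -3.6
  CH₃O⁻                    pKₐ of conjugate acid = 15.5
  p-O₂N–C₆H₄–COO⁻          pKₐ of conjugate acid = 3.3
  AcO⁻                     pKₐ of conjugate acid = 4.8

Lower conjugate-acid pKₐ ⇒ weaker base ⇒ better leaving group.
Sorting by the given values: ONs⁻ (-3.6), OMs⁻ (-1.8), p-O₂N–C₆H₄–COO⁻ (3.3), AcO⁻ (4.8), CH₃O⁻ (15.5).

ONs⁻ > OMs⁻ > p-O₂N–C₆H₄–COO⁻ > AcO⁻ > CH₃O⁻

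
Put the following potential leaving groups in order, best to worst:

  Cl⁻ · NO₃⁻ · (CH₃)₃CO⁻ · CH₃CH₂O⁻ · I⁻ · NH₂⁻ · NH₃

I⁻ > Cl⁻ > NO₃⁻ > NH₃ > CH₃CH₂O⁻ > (CH₃)₃CO⁻ > NH₂⁻

Leaving-group ability tracks the stability of the departed species; conjugate-acid pKₐ is the usual yardstick (lower pKₐ → better LG).
I⁻: pKₐ(HI) ≈ -10
Cl⁻: pKₐ(HCl) ≈ -7
NO₃⁻: pKₐ(HNO₃) ≈ -1.3
NH₃: pKₐ(NH₄⁺) ≈ 9.2
CH₃CH₂O⁻: pKₐ(CH₃CH₂OH) ≈ 16
(CH₃)₃CO⁻: pKₐ(t-BuOH) ≈ 18
NH₂⁻: pKₐ(NH₃) ≈ 38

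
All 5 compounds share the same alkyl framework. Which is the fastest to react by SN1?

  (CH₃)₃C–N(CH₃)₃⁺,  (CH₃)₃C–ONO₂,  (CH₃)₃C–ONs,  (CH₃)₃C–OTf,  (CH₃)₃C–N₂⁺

(CH₃)₃C–N₂⁺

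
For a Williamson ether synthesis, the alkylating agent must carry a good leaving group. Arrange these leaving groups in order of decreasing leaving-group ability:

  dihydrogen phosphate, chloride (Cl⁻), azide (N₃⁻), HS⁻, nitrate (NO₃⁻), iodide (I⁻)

iodide (I⁻) > chloride (Cl⁻) > nitrate (NO₃⁻) > dihydrogen phosphate > azide (N₃⁻) > HS⁻

Rank by basicity of the departing species: weakest base leaves most easily.
iodide (I⁻): pKₐ(HI) ≈ -10 — large, highly polarisable; very weak base
chloride (Cl⁻): pKₐ(HCl) ≈ -7
nitrate (NO₃⁻): pKₐ(HNO₃) ≈ -1.3 — resonance-delocalised over three oxygens
dihydrogen phosphate: pKₐ(H₃PO₄) ≈ 2.1 — moderate base; biological leaving group after further activation
azide (N₃⁻): pKₐ(HN₃) ≈ 4.7 — linear, resonance-stabilised
HS⁻: pKₐ(H₂S) ≈ 7 — larger and more polarisable than the oxygen analogue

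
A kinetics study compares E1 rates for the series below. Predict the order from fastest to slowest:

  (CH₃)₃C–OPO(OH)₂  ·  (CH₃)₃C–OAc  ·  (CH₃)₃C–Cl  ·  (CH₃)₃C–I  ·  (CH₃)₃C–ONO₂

The skeletons are identical, so relative rate is governed entirely by leaving-group ability.
Leaving-group ability tracks the stability of the departed species; conjugate-acid pKₐ is the usual yardstick (lower pKₐ → better LG).
(CH₃)₃C–I loses I⁻: pKₐ(HI) ≈ -10
(CH₃)₃C–Cl loses Cl⁻: pKₐ(HCl) ≈ -7
(CH₃)₃C–ONO₂ loses NO₃⁻: pKₐ(HNO₃) ≈ -1.3
(CH₃)₃C–OPO(OH)₂ loses H₂PO₄⁻: pKₐ(H₃PO₄) ≈ 2.1
(CH₃)₃C–OAc loses AcO⁻: pKₐ(CH₃COOH) ≈ 4.8

(CH₃)₃C–I > (CH₃)₃C–Cl > (CH₃)₃C–ONO₂ > (CH₃)₃C–OPO(OH)₂ > (CH₃)₃C–OAc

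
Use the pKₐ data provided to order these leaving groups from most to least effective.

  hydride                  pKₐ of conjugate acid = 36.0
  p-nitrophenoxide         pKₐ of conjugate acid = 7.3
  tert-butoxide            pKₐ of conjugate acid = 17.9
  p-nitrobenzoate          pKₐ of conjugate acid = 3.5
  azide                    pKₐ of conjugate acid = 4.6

p-nitrobenzoate > azide > p-nitrophenoxide > tert-butoxide > hydride

Lower conjugate-acid pKₐ ⇒ weaker base ⇒ better leaving group.
Sorting by the given values: p-nitrobenzoate (3.5), azide (4.6), p-nitrophenoxide (7.3), tert-butoxide (17.9), hydride (36.0).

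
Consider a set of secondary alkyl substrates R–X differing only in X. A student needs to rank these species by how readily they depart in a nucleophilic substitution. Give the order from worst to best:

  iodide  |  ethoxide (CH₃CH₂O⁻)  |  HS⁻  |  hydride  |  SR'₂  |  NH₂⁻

The more stable X⁻ (or X) is on its own — i.e. the weaker a base it is — the better a leaving group it makes.
iodide: pKₐ(HI) ≈ -10
SR'₂: pKₐ(R'₂SH⁺) ≈ -7 — neutral; leaves from a sulfonium salt (R–SR'₂⁺)
HS⁻: pKₐ(H₂S) ≈ 7 — larger and more polarisable than the oxygen analogue
ethoxide (CH₃CH₂O⁻): pKₐ(CH₃CH₂OH) ≈ 16 — strong base; alkoxides do not leave unassisted
hydride: pKₐ(H₂) ≈ 36 — extremely strong base; leaves only in special hydride-transfer contexts
NH₂⁻: pKₐ(NH₃) ≈ 38 — extremely strong base; never a leaving group
Listed from poorest to best leaving group as asked.

NH₂⁻ < hydride < ethoxide (CH₃CH₂O⁻) < HS⁻ < SR'₂ < iodide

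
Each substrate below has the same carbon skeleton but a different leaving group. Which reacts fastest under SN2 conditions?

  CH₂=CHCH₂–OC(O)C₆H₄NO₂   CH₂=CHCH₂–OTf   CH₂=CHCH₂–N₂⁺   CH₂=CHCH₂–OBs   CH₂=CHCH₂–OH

CH₂=CHCH₂–N₂⁺

The skeletons are identical, so relative rate is governed entirely by leaving-group ability.
Leaving-group ability tracks the stability of the departed species; conjugate-acid pKₐ is the usual yardstick (lower pKₐ → better LG).
CH₂=CHCH₂–N₂⁺ loses N₂: no meaningful conjugate acid; N₂ departs as an exceptionally stable neutral molecule
CH₂=CHCH₂–OTf loses OTf⁻: pKₐ(CF₃SO₃H (triflic acid)) ≈ -14
CH₂=CHCH₂–OBs loses OBs⁻: pKₐ(p-BrC₆H₄SO₃H) ≈ -2.8
CH₂=CHCH₂–OC(O)C₆H₄NO₂ loses p-O₂N–C₆H₄–COO⁻: pKₐ(p-nitrobenzoic acid) ≈ 3.4
CH₂=CHCH₂–OH loses OH⁻: pKₐ(H₂O) ≈ 15.7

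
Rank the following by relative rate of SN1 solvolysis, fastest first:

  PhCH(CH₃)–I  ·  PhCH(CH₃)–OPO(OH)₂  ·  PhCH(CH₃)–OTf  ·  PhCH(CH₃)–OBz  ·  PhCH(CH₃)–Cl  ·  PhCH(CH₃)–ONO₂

PhCH(CH₃)–OTf > PhCH(CH₃)–I > PhCH(CH₃)–Cl > PhCH(CH₃)–ONO₂ > PhCH(CH₃)–OPO(OH)₂ > PhCH(CH₃)–OBz

Same R in every case — rank the leaving groups.
Leaving-group ability tracks the stability of the departed species; conjugate-acid pKₐ is the usual yardstick (lower pKₐ → better LG).
PhCH(CH₃)–OTf loses OTf⁻: pKₐ(CF₃SO₃H (triflic acid)) ≈ -14
PhCH(CH₃)–I loses I⁻: pKₐ(HI) ≈ -10
PhCH(CH₃)–Cl loses Cl⁻: pKₐ(HCl) ≈ -7
PhCH(CH₃)–ONO₂ loses NO₃⁻: pKₐ(HNO₃) ≈ -1.3
PhCH(CH₃)–OPO(OH)₂ loses H₂PO₄⁻: pKₐ(H₃PO₄) ≈ 2.1
PhCH(CH₃)–OBz loses PhCOO⁻: pKₐ(C₆H₅COOH) ≈ 4.2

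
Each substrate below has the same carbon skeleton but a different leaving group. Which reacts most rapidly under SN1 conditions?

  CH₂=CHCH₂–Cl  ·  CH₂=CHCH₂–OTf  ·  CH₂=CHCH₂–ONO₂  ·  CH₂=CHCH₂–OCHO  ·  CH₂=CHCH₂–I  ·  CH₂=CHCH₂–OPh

Same R in every case — rank the leaving groups.
A good leaving group is a weak base: the lower the pKₐ of its conjugate acid, the more readily it departs.
CH₂=CHCH₂–OTf loses OTf⁻: pKₐ(CF₃SO₃H (triflic acid)) ≈ -14
CH₂=CHCH₂–I loses I⁻: pKₐ(HI) ≈ -10
CH₂=CHCH₂–Cl loses Cl⁻: pKₐ(HCl) ≈ -7
CH₂=CHCH₂–ONO₂ loses NO₃⁻: pKₐ(HNO₃) ≈ -1.3
CH₂=CHCH₂–OCHO loses HCOO⁻: pKₐ(HCOOH) ≈ 3.8
CH₂=CHCH₂–OPh loses PhO⁻: pKₐ(C₆H₅OH (phenol)) ≈ 10

CH₂=CHCH₂–OTf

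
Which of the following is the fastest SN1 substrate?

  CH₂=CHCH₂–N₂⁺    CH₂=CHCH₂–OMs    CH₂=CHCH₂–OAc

With the same alkyl group throughout, only the leaving group differentiates the rates.
A good leaving group is a weak base: the lower the pKₐ of its conjugate acid, the more readily it departs.
CH₂=CHCH₂–N₂⁺ loses N₂: no meaningful conjugate acid; N₂ departs as an exceptionally stable neutral molecule
CH₂=CHCH₂–OMs loses OMs⁻: pKₐ(CH₃SO₃H (MsOH)) ≈ -1.9
CH₂=CHCH₂–OAc loses AcO⁻: pKₐ(CH₃COOH) ≈ 4.8

CH₂=CHCH₂–N₂⁺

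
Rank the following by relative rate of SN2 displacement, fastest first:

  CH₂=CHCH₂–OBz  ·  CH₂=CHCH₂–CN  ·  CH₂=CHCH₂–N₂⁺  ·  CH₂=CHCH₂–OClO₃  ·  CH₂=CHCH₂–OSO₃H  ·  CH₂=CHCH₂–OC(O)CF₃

Same R in every case — rank the leaving groups.
Rank by basicity of the departing species: weakest base leaves most easily.
CH₂=CHCH₂–N₂⁺ loses N₂: no meaningful conjugate acid; N₂ departs as an exceptionally stable neutral molecule
CH₂=CHCH₂–OClO₃ loses ClO₄⁻: pKₐ(HClO₄) ≈ -10
CH₂=CHCH₂–OSO₃H loses HSO₄⁻: pKₐ(H₂SO₄) ≈ -3
CH₂=CHCH₂–OC(O)CF₃ loses CF₃COO⁻: pKₐ(CF₃COOH) ≈ 0.2
CH₂=CHCH₂–OBz loses PhCOO⁻: pKₐ(C₆H₅COOH) ≈ 4.2
CH₂=CHCH₂–CN loses CN⁻: pKₐ(HCN) ≈ 9.2

CH₂=CHCH₂–N₂⁺ > CH₂=CHCH₂–OClO₃ > CH₂=CHCH₂–OSO₃H > CH₂=CHCH₂–OC(O)CF₃ > CH₂=CHCH₂–OBz > CH₂=CHCH₂–CN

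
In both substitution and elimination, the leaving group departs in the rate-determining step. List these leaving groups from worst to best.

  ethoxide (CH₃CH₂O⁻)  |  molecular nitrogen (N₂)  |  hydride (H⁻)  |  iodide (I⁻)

hydride (H⁻) < ethoxide (CH₃CH₂O⁻) < iodide (I⁻) < molecular nitrogen (N₂)

molecular nitrogen (N₂): no meaningful conjugate acid; N₂ departs as an exceptionally stable neutral molecule
iodide (I⁻): pKₐ(HI) ≈ -10
ethoxide (CH₃CH₂O⁻): pKₐ(CH₃CH₂OH) ≈ 16
hydride (H⁻): pKₐ(H₂) ≈ 36
Listed from poorest to best leaving group as asked.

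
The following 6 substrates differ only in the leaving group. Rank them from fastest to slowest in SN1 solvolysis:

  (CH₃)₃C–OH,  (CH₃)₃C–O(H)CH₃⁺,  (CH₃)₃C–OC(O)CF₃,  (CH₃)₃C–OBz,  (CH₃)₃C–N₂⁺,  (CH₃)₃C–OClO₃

With the same alkyl group throughout, only the leaving group differentiates the rates.
A good leaving group is a weak base: the lower the pKₐ of its conjugate acid, the more readily it departs.
(CH₃)₃C–N₂⁺ loses N₂: no meaningful conjugate acid; N₂ departs as an exceptionally stable neutral molecule
(CH₃)₃C–OClO₃ loses ClO₄⁻: pKₐ(HClO₄) ≈ -10
(CH₃)₃C–O(H)CH₃⁺ loses R'OH: pKₐ(R'OH₂⁺) ≈ -2.4
(CH₃)₃C–OC(O)CF₃ loses CF₃COO⁻: pKₐ(CF₃COOH) ≈ 0.2
(CH₃)₃C–OBz loses PhCOO⁻: pKₐ(C₆H₅COOH) ≈ 4.2
(CH₃)₃C–OH loses OH⁻: pKₐ(H₂O) ≈ 15.7

(CH₃)₃C–N₂⁺ > (CH₃)₃C–OClO₃ > (CH₃)₃C–O(H)CH₃⁺ > (CH₃)₃C–OC(O)CF₃ > (CH₃)₃C–OBz > (CH₃)₃C–OH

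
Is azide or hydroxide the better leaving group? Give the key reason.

azide is the better leaving group.
pKₐ(HN₃) ≈ 4.7 versus pKₐ(H₂O) ≈ 15.7: azide is the much weaker base.
Linear, resonance-stabilised.

azide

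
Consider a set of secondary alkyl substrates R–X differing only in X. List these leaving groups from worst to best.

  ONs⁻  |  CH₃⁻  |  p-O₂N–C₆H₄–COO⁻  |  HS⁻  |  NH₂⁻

CH₃⁻ < NH₂⁻ < HS⁻ < p-O₂N–C₆H₄–COO⁻ < ONs⁻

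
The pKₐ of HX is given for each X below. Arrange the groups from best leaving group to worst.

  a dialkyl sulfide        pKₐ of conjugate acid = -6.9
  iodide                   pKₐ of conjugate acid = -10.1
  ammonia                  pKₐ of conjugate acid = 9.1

Lower conjugate-acid pKₐ ⇒ weaker base ⇒ better leaving group.
Sorting by the given values: iodide (-10.1), a dialkyl sulfide (-6.9), ammonia (9.1).

iodide > a dialkyl sulfide > ammonia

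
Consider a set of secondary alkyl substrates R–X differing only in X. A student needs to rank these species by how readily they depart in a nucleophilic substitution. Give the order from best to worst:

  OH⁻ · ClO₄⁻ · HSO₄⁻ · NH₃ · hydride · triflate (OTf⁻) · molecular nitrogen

molecular nitrogen: no meaningful conjugate acid; N₂ departs as an exceptionally stable neutral molecule
triflate (OTf⁻): pKₐ(CF₃SO₃H (triflic acid)) ≈ -14 — charge spread over three oxygens and a CF₃ group; the premier leaving group in synthesis
ClO₄⁻: pKₐ(HClO₄) ≈ -10 — extremely weak base; rarely used for safety reasons
HSO₄⁻: pKₐ(H₂SO₄) ≈ -3
NH₃: pKₐ(NH₄⁺) ≈ 9.2
OH⁻: pKₐ(H₂O) ≈ 15.7 — strong base; essentially never leaves without prior activation
hydride: pKₐ(H₂) ≈ 36 — extremely strong base; leaves only in special hydride-transfer contexts

molecular nitrogen > triflate (OTf⁻) > ClO₄⁻ > HSO₄⁻ > NH₃ > OH⁻ > hydride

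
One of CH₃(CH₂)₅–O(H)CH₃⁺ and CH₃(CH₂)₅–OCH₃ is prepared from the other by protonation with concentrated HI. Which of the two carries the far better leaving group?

From CH₃(CH₂)₅–OCH₃ the departing group would be CH₃O⁻ (pKₐ(CH₃OH) ≈ 15.5). Strong base; alkoxides do not leave unassisted.
From CH₃(CH₂)₅–O(H)CH₃⁺ the leaving group is R'OH (pKₐ(R'OH₂⁺) ≈ -2.4). Neutral; leaves from a protonated ether (an oxonium ion, R–O(H)R'⁺).
Protonation with concentrated HI works by allowing neutral methanol, rather than methoxide, to depart, making CH₃(CH₂)₅–O(H)CH₃⁺ enormously more reactive.

CH₃(CH₂)₅–O(H)CH₃⁺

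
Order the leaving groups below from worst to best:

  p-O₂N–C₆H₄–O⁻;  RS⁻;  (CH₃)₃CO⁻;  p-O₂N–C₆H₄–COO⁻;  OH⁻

(CH₃)₃CO⁻ < OH⁻ < RS⁻ < p-O₂N–C₆H₄–O⁻ < p-O₂N–C₆H₄–COO⁻

p-O₂N–C₆H₄–COO⁻: pKₐ(p-nitrobenzoic acid) ≈ 3.4
p-O₂N–C₆H₄–O⁻: pKₐ(p-nitrophenol) ≈ 7.2 — nitro group delocalises the charge; the classic chromogenic LG
RS⁻: pKₐ(RSH (a thiol)) ≈ 10.5 — moderately basic; rarely leaves without activation
OH⁻: pKₐ(H₂O) ≈ 15.7 — strong base; essentially never leaves without prior activation
(CH₃)₃CO⁻: pKₐ(t-BuOH) ≈ 18
The question asks for worst first, so the sequence is read in increasing leaving-group ability.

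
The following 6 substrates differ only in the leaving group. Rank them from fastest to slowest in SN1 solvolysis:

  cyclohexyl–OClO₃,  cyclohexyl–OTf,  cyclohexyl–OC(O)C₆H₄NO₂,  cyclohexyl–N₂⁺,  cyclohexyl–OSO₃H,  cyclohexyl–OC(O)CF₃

cyclohexyl–N₂⁺ > cyclohexyl–OTf > cyclohexyl–OClO₃ > cyclohexyl–OSO₃H > cyclohexyl–OC(O)CF₃ > cyclohexyl–OC(O)C₆H₄NO₂

Same R in every case — rank the leaving groups.
Leaving-group ability tracks the stability of the departed species; conjugate-acid pKₐ is the usual yardstick (lower pKₐ → better LG).
cyclohexyl–N₂⁺ loses N₂: no meaningful conjugate acid; N₂ departs as an exceptionally stable neutral molecule
cyclohexyl–OTf loses OTf⁻: pKₐ(CF₃SO₃H (triflic acid)) ≈ -14
cyclohexyl–OClO₃ loses ClO₄⁻: pKₐ(HClO₄) ≈ -10
cyclohexyl–OSO₃H loses HSO₄⁻: pKₐ(H₂SO₄) ≈ -3
cyclohexyl–OC(O)CF₃ loses CF₃COO⁻: pKₐ(CF₃COOH) ≈ 0.2
cyclohexyl–OC(O)C₆H₄NO₂ loses p-O₂N–C₆H₄–COO⁻: pKₐ(p-nitrobenzoic acid) ≈ 3.4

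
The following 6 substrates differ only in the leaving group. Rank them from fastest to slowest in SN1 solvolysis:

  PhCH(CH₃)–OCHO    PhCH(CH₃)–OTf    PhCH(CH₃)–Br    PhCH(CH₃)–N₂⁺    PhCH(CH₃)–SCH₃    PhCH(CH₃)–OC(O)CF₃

Same R in every case — rank the leaving groups.
Leaving-group ability tracks the stability of the departed species; conjugate-acid pKₐ is the usual yardstick (lower pKₐ → better LG).
PhCH(CH₃)–N₂⁺ loses N₂: no meaningful conjugate acid; N₂ departs as an exceptionally stable neutral molecule
PhCH(CH₃)–OTf loses OTf⁻: pKₐ(CF₃SO₃H (triflic acid)) ≈ -14
PhCH(CH₃)–Br loses Br⁻: pKₐ(HBr) ≈ -9
PhCH(CH₃)–OC(O)CF₃ loses CF₃COO⁻: pKₐ(CF₃COOH) ≈ 0.2
PhCH(CH₃)–OCHO loses HCOO⁻: pKₐ(HCOOH) ≈ 3.8
PhCH(CH₃)–SCH₃ loses RS⁻: pKₐ(RSH (a thiol)) ≈ 10.5

PhCH(CH₃)–N₂⁺ > PhCH(CH₃)–OTf > PhCH(CH₃)–Br > PhCH(CH₃)–OC(O)CF₃ > PhCH(CH₃)–OCHO > PhCH(CH₃)–SCH₃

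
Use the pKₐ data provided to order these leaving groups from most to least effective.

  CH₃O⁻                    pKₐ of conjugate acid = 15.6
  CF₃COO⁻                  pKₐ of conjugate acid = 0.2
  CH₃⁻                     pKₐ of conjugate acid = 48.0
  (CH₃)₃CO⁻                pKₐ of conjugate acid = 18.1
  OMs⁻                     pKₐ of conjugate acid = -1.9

Lower conjugate-acid pKₐ ⇒ weaker base ⇒ better leaving group.
Sorting by the given values: OMs⁻ (-1.9), CF₃COO⁻ (0.2), CH₃O⁻ (15.6), (CH₃)₃CO⁻ (18.1), CH₃⁻ (48.0).

OMs⁻ > CF₃COO⁻ > CH₃O⁻ > (CH₃)₃CO⁻ > CH₃⁻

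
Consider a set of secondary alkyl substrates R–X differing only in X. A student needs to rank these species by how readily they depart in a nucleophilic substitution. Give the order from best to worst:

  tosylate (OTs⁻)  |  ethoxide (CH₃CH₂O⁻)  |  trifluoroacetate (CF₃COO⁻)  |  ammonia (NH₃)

tosylate (OTs⁻): pKₐ(p-CH₃C₆H₄SO₃H (TsOH)) ≈ -2.8
trifluoroacetate (CF₃COO⁻): pKₐ(CF₃COOH) ≈ 0.2 — strongly electron-withdrawing CF₃ stabilises the carboxylate
ammonia (NH₃): pKₐ(NH₄⁺) ≈ 9.2 — neutral but moderately basic; leaves from R–NH₃⁺
ethoxide (CH₃CH₂O⁻): pKₐ(CH₃CH₂OH) ≈ 16 — strong base; alkoxides do not leave unassisted

tosylate (OTs⁻) > trifluoroacetate (CF₃COO⁻) > ammonia (NH₃) > ethoxide (CH₃CH₂O⁻)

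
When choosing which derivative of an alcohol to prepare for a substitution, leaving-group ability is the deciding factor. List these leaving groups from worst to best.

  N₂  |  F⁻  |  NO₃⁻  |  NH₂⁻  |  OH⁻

N₂: no meaningful conjugate acid; N₂ departs as an exceptionally stable neutral molecule
NO₃⁻: pKₐ(HNO₃) ≈ -1.3
F⁻: pKₐ(HF) ≈ 3.2
OH⁻: pKₐ(H₂O) ≈ 15.7
NH₂⁻: pKₐ(NH₃) ≈ 38
The question asks for worst first, so the sequence is read in increasing leaving-group ability.

NH₂⁻ < OH⁻ < F⁻ < NO₃⁻ < N₂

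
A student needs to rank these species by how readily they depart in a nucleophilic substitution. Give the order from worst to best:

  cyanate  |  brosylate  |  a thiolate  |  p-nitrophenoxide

a thiolate < p-nitrophenoxide < cyanate < brosylate

brosylate: pKₐ(p-BrC₆H₄SO₃H) ≈ -2.8
cyanate: pKₐ(HOCN) ≈ 3.5
p-nitrophenoxide: pKₐ(p-nitrophenol) ≈ 7.2
a thiolate: pKₐ(RSH (a thiol)) ≈ 10.5
Reversing gives the worst-to-best order requested.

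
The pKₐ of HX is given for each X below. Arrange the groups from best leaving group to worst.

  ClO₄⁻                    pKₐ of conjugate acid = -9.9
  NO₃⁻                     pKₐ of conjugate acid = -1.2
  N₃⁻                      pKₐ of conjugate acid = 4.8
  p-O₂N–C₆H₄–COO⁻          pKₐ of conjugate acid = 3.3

ClO₄⁻ > NO₃⁻ > p-O₂N–C₆H₄–COO⁻ > N₃⁻

Lower conjugate-acid pKₐ ⇒ weaker base ⇒ better leaving group.
Sorting by the given values: ClO₄⁻ (-9.9), NO₃⁻ (-1.2), p-O₂N–C₆H₄–COO⁻ (3.3), N₃⁻ (4.8).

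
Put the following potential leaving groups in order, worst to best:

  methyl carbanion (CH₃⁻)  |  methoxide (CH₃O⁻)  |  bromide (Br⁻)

methyl carbanion (CH₃⁻) < methoxide (CH₃O⁻) < bromide (Br⁻)

bromide (Br⁻): pKₐ(HBr) ≈ -9
methoxide (CH₃O⁻): pKₐ(CH₃OH) ≈ 15.5
methyl carbanion (CH₃⁻): pKₐ(CH₄) ≈ 48
Listed from poorest to best leaving group as asked.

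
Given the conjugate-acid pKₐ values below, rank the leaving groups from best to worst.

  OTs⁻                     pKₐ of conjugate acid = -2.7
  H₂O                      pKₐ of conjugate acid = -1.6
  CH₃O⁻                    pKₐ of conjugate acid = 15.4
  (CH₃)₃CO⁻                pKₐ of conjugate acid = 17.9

Lower conjugate-acid pKₐ ⇒ weaker base ⇒ better leaving group.
Sorting by the given values: OTs⁻ (-2.7), H₂O (-1.6), CH₃O⁻ (15.4), (CH₃)₃CO⁻ (17.9).

OTs⁻ > H₂O > CH₃O⁻ > (CH₃)₃CO⁻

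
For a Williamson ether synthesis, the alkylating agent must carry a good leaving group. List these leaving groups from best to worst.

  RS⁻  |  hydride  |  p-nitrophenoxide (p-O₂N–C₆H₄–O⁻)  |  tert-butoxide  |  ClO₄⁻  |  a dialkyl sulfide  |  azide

A good leaving group is a weak base: the lower the pKₐ of its conjugate acid, the more readily it departs.
ClO₄⁻: pKₐ(HClO₄) ≈ -10
a dialkyl sulfide: pKₐ(R'₂SH⁺) ≈ -7
azide: pKₐ(HN₃) ≈ 4.7
p-nitrophenoxide (p-O₂N–C₆H₄–O⁻): pKₐ(p-nitrophenol) ≈ 7.2
RS⁻: pKₐ(RSH (a thiol)) ≈ 10.5
tert-butoxide: pKₐ(t-BuOH) ≈ 18
hydride: pKₐ(H₂) ≈ 36

ClO₄⁻ > a dialkyl sulfide > azide > p-nitrophenoxide (p-O₂N–C₆H₄–O⁻) > RS⁻ > tert-butoxide > hydride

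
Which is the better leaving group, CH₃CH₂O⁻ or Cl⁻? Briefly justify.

Cl⁻

Cl⁻ is the better leaving group.
pKₐ(HCl) ≈ -7 versus pKₐ(CH₃CH₂OH) ≈ 16: Cl⁻ is the much weaker base.
Moderately weak base.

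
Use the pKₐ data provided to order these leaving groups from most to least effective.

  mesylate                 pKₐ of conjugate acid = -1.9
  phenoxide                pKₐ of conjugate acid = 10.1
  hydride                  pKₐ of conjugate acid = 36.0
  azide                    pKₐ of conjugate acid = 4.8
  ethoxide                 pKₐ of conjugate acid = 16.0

mesylate > azide > phenoxide > ethoxide > hydride

Lower conjugate-acid pKₐ ⇒ weaker base ⇒ better leaving group.
Sorting by the given values: mesylate (-1.9), azide (4.8), phenoxide (10.1), ethoxide (16.0), hydride (36.0).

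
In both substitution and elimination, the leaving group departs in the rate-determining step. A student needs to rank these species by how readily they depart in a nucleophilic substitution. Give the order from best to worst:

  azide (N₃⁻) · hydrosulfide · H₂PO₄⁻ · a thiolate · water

water > H₂PO₄⁻ > azide (N₃⁻) > hydrosulfide > a thiolate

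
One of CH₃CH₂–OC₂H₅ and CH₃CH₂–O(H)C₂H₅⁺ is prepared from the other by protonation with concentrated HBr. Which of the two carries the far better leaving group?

From CH₃CH₂–OC₂H₅ the departing group would be CH₃CH₂O⁻ (pKₐ(CH₃CH₂OH) ≈ 16). Strong base; alkoxides do not leave unassisted.
From CH₃CH₂–O(H)C₂H₅⁺ the leaving group is R'OH (pKₐ(R'OH₂⁺) ≈ -2.4). Neutral; leaves from a protonated ether (an oxonium ion, R–O(H)R'⁺).
Protonation with concentrated HBr works by allowing neutral ethanol, rather than ethoxide, to depart, making CH₃CH₂–O(H)C₂H₅⁺ enormously more reactive.

CH₃CH₂–O(H)C₂H₅⁺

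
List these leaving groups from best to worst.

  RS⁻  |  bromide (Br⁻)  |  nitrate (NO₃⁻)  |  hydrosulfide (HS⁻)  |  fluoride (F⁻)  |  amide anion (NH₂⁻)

bromide (Br⁻) > nitrate (NO₃⁻) > fluoride (F⁻) > hydrosulfide (HS⁻) > RS⁻ > amide anion (NH₂⁻)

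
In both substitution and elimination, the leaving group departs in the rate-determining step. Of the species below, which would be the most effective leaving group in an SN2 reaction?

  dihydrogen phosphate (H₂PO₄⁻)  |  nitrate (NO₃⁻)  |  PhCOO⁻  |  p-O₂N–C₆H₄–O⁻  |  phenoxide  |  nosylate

nosylate

Leaving-group ability tracks the stability of the departed species; conjugate-acid pKₐ is the usual yardstick (lower pKₐ → better LG).
nosylate: pKₐ(p-O₂NC₆H₄SO₃H) ≈ -3.5
nitrate (NO₃⁻): pKₐ(HNO₃) ≈ -1.3
dihydrogen phosphate (H₂PO₄⁻): pKₐ(H₃PO₄) ≈ 2.1
PhCOO⁻: pKₐ(C₆H₅COOH) ≈ 4.2
p-O₂N–C₆H₄–O⁻: pKₐ(p-nitrophenol) ≈ 7.2
phenoxide: pKₐ(C₆H₅OH (phenol)) ≈ 10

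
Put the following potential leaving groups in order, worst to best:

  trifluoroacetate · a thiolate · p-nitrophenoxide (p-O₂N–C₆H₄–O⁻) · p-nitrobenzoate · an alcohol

Rank by basicity of the departing species: weakest base leaves most easily.
an alcohol: pKₐ(R'OH₂⁺) ≈ -2.4 — neutral; leaves from a protonated ether (an oxonium ion, R–O(H)R'⁺)
trifluoroacetate: pKₐ(CF₃COOH) ≈ 0.2 — strongly electron-withdrawing CF₃ stabilises the carboxylate
p-nitrobenzoate: pKₐ(p-nitrobenzoic acid) ≈ 3.4 — electron-withdrawing nitro group stabilises the carboxylate
p-nitrophenoxide (p-O₂N–C₆H₄–O⁻): pKₐ(p-nitrophenol) ≈ 7.2
a thiolate: pKₐ(RSH (a thiol)) ≈ 10.5
The question asks for worst first, so the sequence is read in increasing leaving-group ability.

a thiolate < p-nitrophenoxide (p-O₂N–C₆H₄–O⁻) < p-nitrobenzoate < trifluoroacetate < an alcohol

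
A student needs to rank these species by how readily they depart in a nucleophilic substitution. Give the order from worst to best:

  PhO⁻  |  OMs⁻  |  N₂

Leaving-group ability tracks the stability of the departed species; conjugate-acid pKₐ is the usual yardstick (lower pKₐ → better LG).
N₂: no meaningful conjugate acid; N₂ departs as an exceptionally stable neutral molecule
OMs⁻: pKₐ(CH₃SO₃H (MsOH)) ≈ -1.9
PhO⁻: pKₐ(C₆H₅OH (phenol)) ≈ 10
The question asks for worst first, so the sequence is read in increasing leaving-group ability.

PhO⁻ < OMs⁻ < N₂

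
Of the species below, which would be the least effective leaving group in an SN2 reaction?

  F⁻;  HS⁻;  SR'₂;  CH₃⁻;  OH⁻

CH₃⁻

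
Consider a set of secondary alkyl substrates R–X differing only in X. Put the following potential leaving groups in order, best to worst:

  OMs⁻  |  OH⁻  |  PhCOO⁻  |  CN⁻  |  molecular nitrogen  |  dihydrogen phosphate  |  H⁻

A good leaving group is a weak base: the lower the pKₐ of its conjugate acid, the more readily it departs.
molecular nitrogen: no meaningful conjugate acid; N₂ departs as an exceptionally stable neutral molecule
OMs⁻: pKₐ(CH₃SO₃H (MsOH)) ≈ -1.9 — resonance-delocalised alkanesulfonate
dihydrogen phosphate: pKₐ(H₃PO₄) ≈ 2.1 — moderate base; biological leaving group after further activation
PhCOO⁻: pKₐ(C₆H₅COOH) ≈ 4.2 — aryl carboxylate
CN⁻: pKₐ(HCN) ≈ 9.2 — sp carbon stabilises the charge somewhat, but still a poor LG
OH⁻: pKₐ(H₂O) ≈ 15.7 — strong base; essentially never leaves without prior activation
H⁻: pKₐ(H₂) ≈ 36 — extremely strong base; leaves only in special hydride-transfer contexts

molecular nitrogen > OMs⁻ > dihydrogen phosphate > PhCOO⁻ > CN⁻ > OH⁻ > H⁻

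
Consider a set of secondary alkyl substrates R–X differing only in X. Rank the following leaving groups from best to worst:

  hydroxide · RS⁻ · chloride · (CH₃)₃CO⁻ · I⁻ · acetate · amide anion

I⁻ > chloride > acetate > RS⁻ > hydroxide > (CH₃)₃CO⁻ > amide anion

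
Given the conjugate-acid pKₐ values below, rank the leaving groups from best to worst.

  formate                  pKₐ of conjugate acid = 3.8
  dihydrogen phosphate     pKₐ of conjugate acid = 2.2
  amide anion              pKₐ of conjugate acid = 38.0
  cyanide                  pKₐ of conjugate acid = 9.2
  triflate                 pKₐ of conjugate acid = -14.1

triflate > dihydrogen phosphate > formate > cyanide > amide anion

Lower conjugate-acid pKₐ ⇒ weaker base ⇒ better leaving group.
Sorting by the given values: triflate (-14.1), dihydrogen phosphate (2.2), formate (3.8), cyanide (9.2), amide anion (38.0).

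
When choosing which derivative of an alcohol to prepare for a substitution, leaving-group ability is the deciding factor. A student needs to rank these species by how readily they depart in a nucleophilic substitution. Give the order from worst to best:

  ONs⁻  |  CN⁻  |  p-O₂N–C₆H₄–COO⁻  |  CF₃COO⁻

CN⁻ < p-O₂N–C₆H₄–COO⁻ < CF₃COO⁻ < ONs⁻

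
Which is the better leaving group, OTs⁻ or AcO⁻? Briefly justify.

OTs⁻

OTs⁻ is the better leaving group.
pKₐ(p-CH₃C₆H₄SO₃H (TsOH)) ≈ -2.8 versus pKₐ(CH₃COOH) ≈ 4.8: OTs⁻ is the much weaker base.
Resonance-delocalised arenesulfonate.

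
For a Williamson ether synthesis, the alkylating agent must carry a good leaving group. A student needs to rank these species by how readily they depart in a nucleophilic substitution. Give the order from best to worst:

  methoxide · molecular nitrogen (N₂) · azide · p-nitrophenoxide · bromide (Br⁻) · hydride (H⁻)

The more stable X⁻ (or X) is on its own — i.e. the weaker a base it is — the better a leaving group it makes.
molecular nitrogen (N₂): no meaningful conjugate acid; N₂ departs as an exceptionally stable neutral molecule
bromide (Br⁻): pKₐ(HBr) ≈ -9
azide: pKₐ(HN₃) ≈ 4.7
p-nitrophenoxide: pKₐ(p-nitrophenol) ≈ 7.2
methoxide: pKₐ(CH₃OH) ≈ 15.5
hydride (H⁻): pKₐ(H₂) ≈ 36

molecular nitrogen (N₂) > bromide (Br⁻) > azide > p-nitrophenoxide > methoxide > hydride (H⁻)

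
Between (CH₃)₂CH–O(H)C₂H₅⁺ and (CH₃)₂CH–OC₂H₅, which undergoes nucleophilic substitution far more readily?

From (CH₃)₂CH–OC₂H₅ the departing group would be CH₃CH₂O⁻ (pKₐ(CH₃CH₂OH) ≈ 16). Strong base; alkoxides do not leave unassisted.
From (CH₃)₂CH–O(H)C₂H₅⁺ the leaving group is R'OH (pKₐ(R'OH₂⁺) ≈ -2.4). Neutral; leaves from a protonated ether (an oxonium ion, R–O(H)R'⁺).
(In practice (CH₃)₂CH–O(H)C₂H₅⁺ is made from (CH₃)₂CH–OC₂H₅ by protonation with concentrated HBr, allowing neutral ethanol, rather than ethoxide, to depart.)

(CH₃)₂CH–O(H)C₂H₅⁺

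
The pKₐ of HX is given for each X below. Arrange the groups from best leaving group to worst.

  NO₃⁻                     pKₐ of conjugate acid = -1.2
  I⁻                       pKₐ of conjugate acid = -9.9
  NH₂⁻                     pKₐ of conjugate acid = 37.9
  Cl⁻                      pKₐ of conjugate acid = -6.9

Lower conjugate-acid pKₐ ⇒ weaker base ⇒ better leaving group.
Sorting by the given values: I⁻ (-9.9), Cl⁻ (-6.9), NO₃⁻ (-1.2), NH₂⁻ (37.9).

I⁻ > Cl⁻ > NO₃⁻ > NH₂⁻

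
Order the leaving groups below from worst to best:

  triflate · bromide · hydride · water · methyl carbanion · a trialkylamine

A good leaving group is a weak base: the lower the pKₐ of its conjugate acid, the more readily it departs.
triflate: pKₐ(CF₃SO₃H (triflic acid)) ≈ -14
bromide: pKₐ(HBr) ≈ -9
water: pKₐ(H₃O⁺) ≈ -1.7
a trialkylamine: pKₐ(R'₃NH⁺) ≈ 10.7
hydride: pKₐ(H₂) ≈ 36
methyl carbanion: pKₐ(CH₄) ≈ 48
The question asks for worst first, so the sequence is read in increasing leaving-group ability.

methyl carbanion < hydride < a trialkylamine < water < bromide < triflate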